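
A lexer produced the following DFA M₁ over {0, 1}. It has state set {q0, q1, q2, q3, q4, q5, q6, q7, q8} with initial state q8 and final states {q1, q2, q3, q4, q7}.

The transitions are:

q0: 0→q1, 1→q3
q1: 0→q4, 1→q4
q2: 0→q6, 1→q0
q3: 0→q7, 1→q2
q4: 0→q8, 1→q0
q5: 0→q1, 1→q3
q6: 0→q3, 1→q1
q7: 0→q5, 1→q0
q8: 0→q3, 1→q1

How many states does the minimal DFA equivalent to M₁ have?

Start with accepting vs non-accepting: {q1,q2,q3,q4,q7} | {q0,q5,q6,q8}.
On input 0, block {q1,q2,q3,q4,q7} splits into {q2,q4,q7} and {q1,q3}.
Stable partition: {q2,q4,q7} | {q0,q5,q6,q8} | {q1,q3} — 3 equivalence classes.

3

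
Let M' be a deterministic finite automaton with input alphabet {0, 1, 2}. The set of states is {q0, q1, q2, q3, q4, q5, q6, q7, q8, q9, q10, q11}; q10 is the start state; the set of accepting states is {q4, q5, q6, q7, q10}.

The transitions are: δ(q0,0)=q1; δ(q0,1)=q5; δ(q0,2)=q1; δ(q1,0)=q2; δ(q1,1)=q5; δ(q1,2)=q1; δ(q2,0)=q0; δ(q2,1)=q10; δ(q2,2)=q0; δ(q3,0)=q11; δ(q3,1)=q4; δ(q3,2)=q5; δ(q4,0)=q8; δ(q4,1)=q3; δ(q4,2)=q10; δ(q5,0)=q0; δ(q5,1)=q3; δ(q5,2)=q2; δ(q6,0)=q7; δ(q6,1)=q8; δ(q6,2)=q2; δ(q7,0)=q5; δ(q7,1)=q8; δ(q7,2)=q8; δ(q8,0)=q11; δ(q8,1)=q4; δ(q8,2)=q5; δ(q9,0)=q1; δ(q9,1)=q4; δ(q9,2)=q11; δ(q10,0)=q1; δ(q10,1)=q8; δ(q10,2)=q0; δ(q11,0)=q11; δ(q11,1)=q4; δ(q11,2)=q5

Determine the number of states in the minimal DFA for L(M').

4

First remove the unreachable states {q6,q7,q9}; 9 states remain.
Start with accepting vs non-accepting: {q4,q5,q10} | {q0,q1,q2,q3,q8,q11}.
Split {q4,q5,q10} by δ(·,2) → {q5,q10} and {q4}.
Refine {q0,q1,q2,q3,q8,q11} on symbol 1: members go to different blocks, giving {q0,q1,q2} and {q3,q8,q11}.
Stable partition: {q5,q10} | {q0,q1,q2} | {q4} | {q3,q8,q11} — 4 equivalence classes.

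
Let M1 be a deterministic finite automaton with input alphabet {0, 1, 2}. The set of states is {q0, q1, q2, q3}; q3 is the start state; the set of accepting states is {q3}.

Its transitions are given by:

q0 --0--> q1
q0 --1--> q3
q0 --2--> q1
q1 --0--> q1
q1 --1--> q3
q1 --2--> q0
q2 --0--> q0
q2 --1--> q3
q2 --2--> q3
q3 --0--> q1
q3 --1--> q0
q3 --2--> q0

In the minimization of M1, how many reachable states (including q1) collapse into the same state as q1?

States {q2} cannot be reached from the start state, so discard them.
Start with accepting vs non-accepting: {q3} | {q0,q1}.
No further refinement is possible. Final partition (2 blocks): {q3} | {q0,q1}.
State q1 belongs to the block {q0,q1}, which has 2 states.

2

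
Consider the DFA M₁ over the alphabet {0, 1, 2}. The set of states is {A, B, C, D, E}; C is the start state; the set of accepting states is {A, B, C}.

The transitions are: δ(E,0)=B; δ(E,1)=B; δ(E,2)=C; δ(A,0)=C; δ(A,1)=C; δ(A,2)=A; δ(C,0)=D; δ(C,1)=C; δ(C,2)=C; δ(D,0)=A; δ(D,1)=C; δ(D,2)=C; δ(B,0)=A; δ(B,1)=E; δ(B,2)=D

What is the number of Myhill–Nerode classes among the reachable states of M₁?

Reachable states from the start: {A,C,D}. Unreachable: {B,E} — drop them.
Start with accepting vs non-accepting: {A,C} | {D}.
Split {A,C} by δ(·,0) → {A} and {C}.
The partition is now stable with 3 blocks: {A} | {D} | {C}.

3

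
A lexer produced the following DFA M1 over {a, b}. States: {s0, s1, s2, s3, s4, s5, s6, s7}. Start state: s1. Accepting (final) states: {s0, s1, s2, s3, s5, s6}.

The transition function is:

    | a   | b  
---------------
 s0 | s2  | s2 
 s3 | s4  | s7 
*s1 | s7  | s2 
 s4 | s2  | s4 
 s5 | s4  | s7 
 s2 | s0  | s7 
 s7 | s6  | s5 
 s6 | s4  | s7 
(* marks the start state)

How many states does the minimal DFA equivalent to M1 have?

Reachable states from the start: {s0,s1,s2,s4,s5,s6,s7}. Unreachable: {s3} — drop them.
P0 = {s0,s1,s2,s5,s6} | {s4,s7}.
Split {s0,s1,s2,s5,s6} by δ(·,a) → {s1,s5,s6} and {s0,s2}.
Refine {s1,s5,s6} on symbol b: members go to different blocks, giving {s5,s6} and {s1}.
On input a, block {s4,s7} splits into {s4} and {s7}.
Refine {s0,s2} on symbol b: members go to different blocks, giving {s0} and {s2}.
No further refinement is possible. Final partition (6 blocks): {s5,s6} | {s4} | {s0} | {s1} | {s7} | {s2}.

6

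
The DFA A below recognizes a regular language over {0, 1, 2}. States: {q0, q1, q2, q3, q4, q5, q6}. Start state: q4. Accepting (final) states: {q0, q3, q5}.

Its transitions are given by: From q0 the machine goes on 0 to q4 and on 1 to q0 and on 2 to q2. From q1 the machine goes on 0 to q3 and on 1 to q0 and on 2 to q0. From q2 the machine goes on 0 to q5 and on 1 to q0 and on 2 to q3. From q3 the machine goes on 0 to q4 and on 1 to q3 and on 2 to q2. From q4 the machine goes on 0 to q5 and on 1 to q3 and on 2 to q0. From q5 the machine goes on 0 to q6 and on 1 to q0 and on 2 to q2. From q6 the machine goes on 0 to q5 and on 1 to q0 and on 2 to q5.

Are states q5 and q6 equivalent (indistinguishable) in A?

No

States {q1} cannot be reached from the start state, so discard them.
P0 = {q0,q3,q5} | {q2,q4,q6}.
The partition is now stable with 2 blocks: {q0,q3,q5} | {q2,q4,q6}.
q5 and q6 end up in different blocks, so they are distinguishable. For instance, the string 'ε' is accepted from only q5.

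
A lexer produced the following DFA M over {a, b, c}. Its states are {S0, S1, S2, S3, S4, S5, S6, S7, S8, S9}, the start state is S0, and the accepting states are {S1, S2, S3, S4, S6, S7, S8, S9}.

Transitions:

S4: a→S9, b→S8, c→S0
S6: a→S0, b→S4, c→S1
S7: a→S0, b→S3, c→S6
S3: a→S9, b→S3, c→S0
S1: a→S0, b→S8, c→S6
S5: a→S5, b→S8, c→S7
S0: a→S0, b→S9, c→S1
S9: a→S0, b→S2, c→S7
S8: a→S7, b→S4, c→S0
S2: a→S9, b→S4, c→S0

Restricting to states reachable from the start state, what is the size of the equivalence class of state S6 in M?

4

Reachable states from the start: {S0,S1,S2,S3,S4,S6,S7,S8,S9}. Unreachable: {S5} — drop them.
Initial partition by acceptance: {S1,S2,S3,S4,S6,S7,S8,S9} | {S0}.
Split {S1,S2,S3,S4,S6,S7,S8,S9} by δ(·,a) → {S1,S6,S7,S9} and {S2,S3,S4,S8}.
Stable partition: {S1,S6,S7,S9} | {S0} | {S2,S3,S4,S8} — 3 equivalence classes.
The equivalence class containing S6 is {S1,S6,S7,S9}, of size 4.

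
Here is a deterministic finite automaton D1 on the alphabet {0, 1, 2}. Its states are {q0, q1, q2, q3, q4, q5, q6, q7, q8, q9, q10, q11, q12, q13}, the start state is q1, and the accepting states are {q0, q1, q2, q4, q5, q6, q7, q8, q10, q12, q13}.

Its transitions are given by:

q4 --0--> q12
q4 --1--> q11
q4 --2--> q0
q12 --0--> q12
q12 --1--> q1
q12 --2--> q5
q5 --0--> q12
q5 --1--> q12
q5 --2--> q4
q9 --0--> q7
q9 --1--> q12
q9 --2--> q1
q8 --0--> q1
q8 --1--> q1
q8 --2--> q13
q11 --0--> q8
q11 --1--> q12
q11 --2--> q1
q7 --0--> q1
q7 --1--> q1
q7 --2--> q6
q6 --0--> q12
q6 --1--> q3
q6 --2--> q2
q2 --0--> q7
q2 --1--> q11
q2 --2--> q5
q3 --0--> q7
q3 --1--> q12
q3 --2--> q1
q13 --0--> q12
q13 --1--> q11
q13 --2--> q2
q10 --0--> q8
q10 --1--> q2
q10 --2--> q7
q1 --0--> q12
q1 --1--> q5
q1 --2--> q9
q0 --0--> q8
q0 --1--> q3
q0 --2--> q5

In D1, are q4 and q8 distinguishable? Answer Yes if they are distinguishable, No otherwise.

Yes

First remove the unreachable states {q10}; 13 states remain.
Initial partition by acceptance: {q0,q1,q2,q4,q5,q6,q7,q8,q12,q13} | {q3,q9,q11}.
On input 1, block {q0,q1,q2,q4,q5,q6,q7,q8,q12,q13} splits into {q0,q2,q4,q6,q13} and {q1,q5,q7,q8,q12}.
Refine {q0,q2,q4,q6,q13} on symbol 2: members go to different blocks, giving {q4,q6,q13} and {q0,q2}.
Split {q1,q5,q7,q8,q12} by δ(·,2) → {q5,q7,q8} and {q1} and {q12}.
Refine {q5,q7,q8} on symbol 0: members go to different blocks, giving {q7,q8} and {q5}.
The partition is now stable with 7 blocks: {q4,q6,q13} | {q3,q9,q11} | {q7,q8} | {q0,q2} | {q1} | {q12} | {q5}.
q4 and q8 end up in different blocks, so they are distinguishable. For instance, the string '1' is accepted from only q8.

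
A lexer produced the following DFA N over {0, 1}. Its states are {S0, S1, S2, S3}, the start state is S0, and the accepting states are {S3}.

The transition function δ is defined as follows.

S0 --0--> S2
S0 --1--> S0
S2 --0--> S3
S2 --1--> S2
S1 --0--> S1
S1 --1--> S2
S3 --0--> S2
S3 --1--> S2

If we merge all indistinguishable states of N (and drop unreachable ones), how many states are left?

Reachable states from the start: {S0,S2,S3}. Unreachable: {S1} — drop them.
Initial partition by acceptance: {S3} | {S0,S2}.
On input 0, block {S0,S2} splits into {S0} and {S2}.
The partition is now stable with 3 blocks: {S3} | {S0} | {S2}.

3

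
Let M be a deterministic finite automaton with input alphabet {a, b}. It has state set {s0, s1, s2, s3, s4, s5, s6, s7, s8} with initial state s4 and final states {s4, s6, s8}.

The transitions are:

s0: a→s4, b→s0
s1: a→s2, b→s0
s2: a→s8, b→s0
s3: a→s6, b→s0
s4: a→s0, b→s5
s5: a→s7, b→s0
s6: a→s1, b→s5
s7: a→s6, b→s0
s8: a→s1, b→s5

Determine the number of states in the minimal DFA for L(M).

States {s3} cannot be reached from the start state, so discard them.
Start with accepting vs non-accepting: {s4,s6,s8} | {s0,s1,s2,s5,s7}.
Refine {s0,s1,s2,s5,s7} on symbol a: members go to different blocks, giving {s0,s2,s7} and {s1,s5}.
Refine {s4,s6,s8} on symbol a: members go to different blocks, giving {s6,s8} and {s4}.
On input a, block {s0,s2,s7} splits into {s2,s7} and {s0}.
No further refinement is possible. Final partition (5 blocks): {s6,s8} | {s2,s7} | {s1,s5} | {s4} | {s0}.

5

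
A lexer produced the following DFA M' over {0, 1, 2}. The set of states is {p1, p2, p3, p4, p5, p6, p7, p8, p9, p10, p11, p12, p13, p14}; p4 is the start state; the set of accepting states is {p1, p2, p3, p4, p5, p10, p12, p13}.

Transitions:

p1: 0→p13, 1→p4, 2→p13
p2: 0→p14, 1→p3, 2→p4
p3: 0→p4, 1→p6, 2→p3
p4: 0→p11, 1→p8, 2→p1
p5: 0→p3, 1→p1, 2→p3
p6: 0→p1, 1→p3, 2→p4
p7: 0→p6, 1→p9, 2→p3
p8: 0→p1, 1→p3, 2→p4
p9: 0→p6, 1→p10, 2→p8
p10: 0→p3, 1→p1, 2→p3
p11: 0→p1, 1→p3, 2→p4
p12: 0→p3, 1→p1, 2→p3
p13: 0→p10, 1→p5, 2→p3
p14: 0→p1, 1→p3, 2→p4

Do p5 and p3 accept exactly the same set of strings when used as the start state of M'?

No

States {p2,p7,p9,p12,p14} cannot be reached from the start state, so discard them.
Initial partition by acceptance: {p1,p3,p4,p5,p10,p13} | {p6,p8,p11}.
Split {p1,p3,p4,p5,p10,p13} by δ(·,0) → {p1,p3,p5,p10,p13} and {p4}.
On input 0, block {p1,p3,p5,p10,p13} splits into {p1,p5,p10,p13} and {p3}.
Refine {p1,p5,p10,p13} on symbol 0: members go to different blocks, giving {p1,p13} and {p5,p10}.
Refine {p1,p13} on symbol 0: members go to different blocks, giving {p1} and {p13}.
No further refinement is possible. Final partition (6 blocks): {p1} | {p6,p8,p11} | {p4} | {p3} | {p5,p10} | {p13}.
p5 and p3 end up in different blocks, so they are distinguishable. For instance, the string '1' is accepted from only p5.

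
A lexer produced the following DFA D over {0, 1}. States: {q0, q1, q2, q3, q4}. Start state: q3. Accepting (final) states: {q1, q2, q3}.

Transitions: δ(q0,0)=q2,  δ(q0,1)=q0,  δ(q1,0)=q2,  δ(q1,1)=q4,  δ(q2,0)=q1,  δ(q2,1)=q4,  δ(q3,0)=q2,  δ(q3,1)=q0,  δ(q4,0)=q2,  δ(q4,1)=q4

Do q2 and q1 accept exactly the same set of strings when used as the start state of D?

Yes

Every state is reachable, so we keep all 5.
Initial partition by acceptance: {q1,q2,q3} | {q0,q4}.
Stable partition: {q1,q2,q3} | {q0,q4} — 2 equivalence classes.
q2 and q1 lie in the same block of the stable partition, so they are equivalent — no string distinguishes them.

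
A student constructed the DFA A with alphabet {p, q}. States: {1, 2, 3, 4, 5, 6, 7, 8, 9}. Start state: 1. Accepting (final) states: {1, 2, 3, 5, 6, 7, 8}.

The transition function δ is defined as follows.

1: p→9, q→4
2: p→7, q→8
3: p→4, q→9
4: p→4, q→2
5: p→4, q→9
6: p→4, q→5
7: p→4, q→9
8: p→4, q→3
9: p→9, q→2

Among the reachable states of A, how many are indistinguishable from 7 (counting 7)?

3

First remove the unreachable states {5,6}; 7 states remain.
P0 = {1,2,3,7,8} | {4,9}.
On input p, block {1,2,3,7,8} splits into {1,3,7,8} and {2}.
Refine {1,3,7,8} on symbol q: members go to different blocks, giving {1,3,7} and {8}.
No further refinement is possible. Final partition (4 blocks): {1,3,7} | {4,9} | {2} | {8}.
The equivalence class containing 7 is {1,3,7}, of size 3.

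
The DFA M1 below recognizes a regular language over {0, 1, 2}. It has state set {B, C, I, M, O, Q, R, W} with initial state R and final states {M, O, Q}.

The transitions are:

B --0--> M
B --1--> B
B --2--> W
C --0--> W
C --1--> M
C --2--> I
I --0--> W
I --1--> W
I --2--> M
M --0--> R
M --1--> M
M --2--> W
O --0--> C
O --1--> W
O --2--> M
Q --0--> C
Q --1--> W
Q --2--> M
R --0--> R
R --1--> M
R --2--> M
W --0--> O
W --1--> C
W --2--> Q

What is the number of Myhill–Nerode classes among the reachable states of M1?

Reachable states from the start: {C,I,M,O,Q,R,W}. Unreachable: {B} — drop them.
Start with accepting vs non-accepting: {M,O,Q} | {C,I,R,W}.
Refine {M,O,Q} on symbol 1: members go to different blocks, giving {O,Q} and {M}.
Refine {C,I,R,W} on symbol 0: members go to different blocks, giving {C,I,R} and {W}.
Split {C,I,R} by δ(·,0) → {C,I} and {R}.
Split {C,I} by δ(·,1) → {I} and {C}.
The partition is now stable with 6 blocks: {O,Q} | {I} | {M} | {W} | {R} | {C}.

6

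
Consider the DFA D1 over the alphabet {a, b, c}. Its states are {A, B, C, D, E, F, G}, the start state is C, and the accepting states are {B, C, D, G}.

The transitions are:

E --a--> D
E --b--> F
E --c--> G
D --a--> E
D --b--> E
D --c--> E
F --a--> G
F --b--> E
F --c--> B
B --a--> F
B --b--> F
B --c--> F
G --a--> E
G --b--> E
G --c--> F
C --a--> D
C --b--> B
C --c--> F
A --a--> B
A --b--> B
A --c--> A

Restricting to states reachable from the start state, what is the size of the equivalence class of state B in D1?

3

Reachable states from the start: {B,C,D,E,F,G}. Unreachable: {A} — drop them.
Initial partition by acceptance: {B,C,D,G} | {E,F}.
On input a, block {B,C,D,G} splits into {B,D,G} and {C}.
The partition is now stable with 3 blocks: {B,D,G} | {E,F} | {C}.
The equivalence class containing B is {B,D,G}, of size 3.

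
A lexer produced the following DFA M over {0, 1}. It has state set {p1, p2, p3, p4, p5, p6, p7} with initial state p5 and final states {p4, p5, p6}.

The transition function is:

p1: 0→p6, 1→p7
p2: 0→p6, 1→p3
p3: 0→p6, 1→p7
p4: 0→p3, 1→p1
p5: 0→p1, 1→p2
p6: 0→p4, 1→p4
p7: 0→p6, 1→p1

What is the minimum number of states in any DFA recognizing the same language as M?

All states are reachable from the start state.
Start with accepting vs non-accepting: {p4,p5,p6} | {p1,p2,p3,p7}.
Refine {p4,p5,p6} on symbol 0: members go to different blocks, giving {p4,p5} and {p6}.
No further refinement is possible. Final partition (3 blocks): {p4,p5} | {p1,p2,p3,p7} | {p6}.

3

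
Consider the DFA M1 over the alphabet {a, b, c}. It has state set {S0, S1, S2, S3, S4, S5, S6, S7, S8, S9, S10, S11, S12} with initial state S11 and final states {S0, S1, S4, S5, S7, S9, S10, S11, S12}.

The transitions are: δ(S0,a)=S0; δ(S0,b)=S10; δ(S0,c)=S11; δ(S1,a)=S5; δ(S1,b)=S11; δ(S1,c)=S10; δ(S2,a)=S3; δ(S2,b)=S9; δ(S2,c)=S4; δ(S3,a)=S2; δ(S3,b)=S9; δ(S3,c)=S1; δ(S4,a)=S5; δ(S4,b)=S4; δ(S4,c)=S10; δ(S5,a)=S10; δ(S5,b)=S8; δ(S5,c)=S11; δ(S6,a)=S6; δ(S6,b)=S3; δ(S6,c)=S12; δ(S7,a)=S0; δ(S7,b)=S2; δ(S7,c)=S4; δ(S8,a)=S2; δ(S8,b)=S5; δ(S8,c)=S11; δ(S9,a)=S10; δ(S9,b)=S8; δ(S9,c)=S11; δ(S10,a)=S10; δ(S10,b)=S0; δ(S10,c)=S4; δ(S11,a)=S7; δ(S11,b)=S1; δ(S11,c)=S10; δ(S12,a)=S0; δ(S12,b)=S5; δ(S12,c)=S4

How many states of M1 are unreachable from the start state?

Starting at S11 and following transitions, the reachable set is {S0, S1, S2, S3, S4, S5, S7, S8, S9, S10, S11}. That leaves S6, S12 unreachable — 2 in total.

2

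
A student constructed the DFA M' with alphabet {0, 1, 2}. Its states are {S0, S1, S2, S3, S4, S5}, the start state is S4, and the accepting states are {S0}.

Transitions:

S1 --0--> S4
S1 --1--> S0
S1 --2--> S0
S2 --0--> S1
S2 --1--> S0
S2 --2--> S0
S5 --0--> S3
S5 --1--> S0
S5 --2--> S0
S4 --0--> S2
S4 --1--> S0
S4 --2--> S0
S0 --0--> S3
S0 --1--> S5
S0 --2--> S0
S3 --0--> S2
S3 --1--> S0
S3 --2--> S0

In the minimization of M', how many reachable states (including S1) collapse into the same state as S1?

5

Start with accepting vs non-accepting: {S0} | {S1,S2,S3,S4,S5}.
The partition is now stable with 2 blocks: {S0} | {S1,S2,S3,S4,S5}.
The equivalence class containing S1 is {S1,S2,S3,S4,S5}, of size 5.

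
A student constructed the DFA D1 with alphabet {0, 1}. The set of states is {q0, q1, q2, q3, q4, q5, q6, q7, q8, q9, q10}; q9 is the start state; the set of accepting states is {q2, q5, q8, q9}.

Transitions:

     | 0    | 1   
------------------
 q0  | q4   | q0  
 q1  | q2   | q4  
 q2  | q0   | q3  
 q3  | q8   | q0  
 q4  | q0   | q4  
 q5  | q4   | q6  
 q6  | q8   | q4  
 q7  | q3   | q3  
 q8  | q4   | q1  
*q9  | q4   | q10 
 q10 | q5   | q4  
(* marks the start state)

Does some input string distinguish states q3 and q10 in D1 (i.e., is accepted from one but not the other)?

No

Reachable states from the start: {q0,q1,q2,q3,q4,q5,q6,q8,q9,q10}. Unreachable: {q7} — drop them.
Initial partition by acceptance: {q2,q5,q8,q9} | {q0,q1,q3,q4,q6,q10}.
On input 0, block {q0,q1,q3,q4,q6,q10} splits into {q1,q3,q6,q10} and {q0,q4}.
The partition is now stable with 3 blocks: {q2,q5,q8,q9} | {q1,q3,q6,q10} | {q0,q4}.
q3 and q10 lie in the same block of the stable partition, so they are equivalent — no string distinguishes them.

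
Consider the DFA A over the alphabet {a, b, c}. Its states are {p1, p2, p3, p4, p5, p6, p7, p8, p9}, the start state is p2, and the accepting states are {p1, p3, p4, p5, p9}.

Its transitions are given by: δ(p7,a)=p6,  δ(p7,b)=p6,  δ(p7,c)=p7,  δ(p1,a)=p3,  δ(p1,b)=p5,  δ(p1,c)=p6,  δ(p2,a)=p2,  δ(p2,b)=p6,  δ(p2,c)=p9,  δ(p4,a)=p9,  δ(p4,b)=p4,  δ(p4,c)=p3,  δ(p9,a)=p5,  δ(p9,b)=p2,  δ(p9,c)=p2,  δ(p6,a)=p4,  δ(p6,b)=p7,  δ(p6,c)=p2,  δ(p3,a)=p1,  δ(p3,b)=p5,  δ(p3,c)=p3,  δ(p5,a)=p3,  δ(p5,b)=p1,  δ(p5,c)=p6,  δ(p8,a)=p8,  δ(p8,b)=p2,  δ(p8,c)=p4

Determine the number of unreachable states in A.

No path from p2 leads to p8; the other 8 states are all reachable.

1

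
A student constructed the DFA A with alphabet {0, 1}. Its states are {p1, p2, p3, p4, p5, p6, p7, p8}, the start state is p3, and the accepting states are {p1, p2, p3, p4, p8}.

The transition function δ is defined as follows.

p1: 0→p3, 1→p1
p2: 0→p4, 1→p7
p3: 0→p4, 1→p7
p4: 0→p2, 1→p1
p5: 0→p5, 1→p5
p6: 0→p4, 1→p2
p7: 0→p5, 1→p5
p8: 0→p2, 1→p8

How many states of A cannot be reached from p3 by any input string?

Starting at p3 and following transitions, the reachable set is {p1, p2, p3, p4, p5, p7}. That leaves p6, p8 unreachable — 2 in total.

2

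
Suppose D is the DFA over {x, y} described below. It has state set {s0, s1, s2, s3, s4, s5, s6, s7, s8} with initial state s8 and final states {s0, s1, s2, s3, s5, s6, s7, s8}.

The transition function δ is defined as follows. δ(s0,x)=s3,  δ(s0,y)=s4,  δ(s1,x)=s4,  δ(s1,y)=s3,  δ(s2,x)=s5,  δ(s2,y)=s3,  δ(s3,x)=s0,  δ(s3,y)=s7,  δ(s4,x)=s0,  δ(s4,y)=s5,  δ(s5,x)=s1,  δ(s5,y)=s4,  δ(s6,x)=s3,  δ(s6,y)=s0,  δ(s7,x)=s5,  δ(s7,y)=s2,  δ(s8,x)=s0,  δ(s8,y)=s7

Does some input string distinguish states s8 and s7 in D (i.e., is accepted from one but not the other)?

States {s6} cannot be reached from the start state, so discard them.
P0 = {s0,s1,s2,s3,s5,s7,s8} | {s4}.
On input x, block {s0,s1,s2,s3,s5,s7,s8} splits into {s0,s2,s3,s5,s7,s8} and {s1}.
Split {s0,s2,s3,s5,s7,s8} by δ(·,x) → {s0,s2,s3,s7,s8} and {s5}.
On input x, block {s0,s2,s3,s7,s8} splits into {s0,s3,s8} and {s2,s7}.
On input y, block {s0,s3,s8} splits into {s3,s8} and {s0}.
Split {s2,s7} by δ(·,y) → {s2} and {s7}.
Stable partition: {s3,s8} | {s4} | {s1} | {s5} | {s2} | {s0} | {s7} — 7 equivalence classes.
s8 and s7 end up in different blocks, so they are distinguishable. For instance, the string 'xxx' is accepted from only s8.

Yes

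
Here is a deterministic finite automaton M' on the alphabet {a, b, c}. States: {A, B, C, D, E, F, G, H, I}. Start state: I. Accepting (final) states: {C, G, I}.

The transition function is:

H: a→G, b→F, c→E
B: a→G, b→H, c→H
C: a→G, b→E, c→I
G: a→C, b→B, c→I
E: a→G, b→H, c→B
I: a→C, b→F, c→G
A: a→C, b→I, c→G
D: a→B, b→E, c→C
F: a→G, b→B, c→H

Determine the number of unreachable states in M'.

2

Starting at I and following transitions, the reachable set is {B, C, E, F, G, H, I}. That leaves A, D unreachable — 2 in total.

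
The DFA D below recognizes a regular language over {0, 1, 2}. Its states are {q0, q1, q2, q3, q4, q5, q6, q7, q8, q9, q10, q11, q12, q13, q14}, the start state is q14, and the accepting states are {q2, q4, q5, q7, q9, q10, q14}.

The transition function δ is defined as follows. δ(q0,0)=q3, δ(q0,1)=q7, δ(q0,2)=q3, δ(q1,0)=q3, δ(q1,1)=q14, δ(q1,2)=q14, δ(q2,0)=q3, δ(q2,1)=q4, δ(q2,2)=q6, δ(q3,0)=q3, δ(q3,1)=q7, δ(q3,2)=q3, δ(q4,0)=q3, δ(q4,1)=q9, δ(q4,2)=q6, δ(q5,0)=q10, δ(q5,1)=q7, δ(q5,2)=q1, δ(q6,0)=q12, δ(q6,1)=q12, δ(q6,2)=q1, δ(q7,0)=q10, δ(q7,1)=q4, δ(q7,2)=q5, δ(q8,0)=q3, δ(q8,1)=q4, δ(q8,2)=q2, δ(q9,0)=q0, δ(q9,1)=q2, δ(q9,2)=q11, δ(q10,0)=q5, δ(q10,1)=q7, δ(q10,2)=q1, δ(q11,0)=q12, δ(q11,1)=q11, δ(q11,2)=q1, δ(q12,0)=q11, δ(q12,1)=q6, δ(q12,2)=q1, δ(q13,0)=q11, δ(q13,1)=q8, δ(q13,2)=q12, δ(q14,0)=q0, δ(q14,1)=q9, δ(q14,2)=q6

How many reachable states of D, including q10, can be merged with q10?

States {q8,q13} cannot be reached from the start state, so discard them.
Start with accepting vs non-accepting: {q2,q4,q5,q7,q9,q10,q14} | {q0,q1,q3,q6,q11,q12}.
On input 0, block {q2,q4,q5,q7,q9,q10,q14} splits into {q2,q4,q9,q14} and {q5,q7,q10}.
Split {q0,q1,q3,q6,q11,q12} by δ(·,1) → {q6,q11,q12} and {q0,q3} and {q1}.
Split {q5,q7,q10} by δ(·,1) → {q5,q10} and {q7}.
Stable partition: {q2,q4,q9,q14} | {q6,q11,q12} | {q5,q10} | {q0,q3} | {q1} | {q7} — 6 equivalence classes.
The equivalence class containing q10 is {q5,q10}, of size 2.

2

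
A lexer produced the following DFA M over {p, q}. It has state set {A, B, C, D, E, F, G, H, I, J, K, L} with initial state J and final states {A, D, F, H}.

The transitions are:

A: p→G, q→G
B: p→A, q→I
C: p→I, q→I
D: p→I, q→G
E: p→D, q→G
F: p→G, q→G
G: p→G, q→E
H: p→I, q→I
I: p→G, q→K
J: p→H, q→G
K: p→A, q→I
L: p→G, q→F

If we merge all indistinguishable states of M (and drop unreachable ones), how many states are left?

3

Reachable states from the start: {A,D,E,G,H,I,J,K}. Unreachable: {B,C,F,L} — drop them.
P0 = {A,D,H} | {E,G,I,J,K}.
On input p, block {E,G,I,J,K} splits into {E,J,K} and {G,I}.
Stable partition: {A,D,H} | {E,J,K} | {G,I} — 3 equivalence classes.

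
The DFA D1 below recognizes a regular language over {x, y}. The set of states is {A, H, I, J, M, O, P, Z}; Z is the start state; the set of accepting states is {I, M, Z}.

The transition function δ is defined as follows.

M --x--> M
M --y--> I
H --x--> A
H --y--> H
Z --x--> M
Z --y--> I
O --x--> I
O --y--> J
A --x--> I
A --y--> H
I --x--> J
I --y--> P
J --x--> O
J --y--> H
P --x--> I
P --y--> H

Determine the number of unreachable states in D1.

Exploring from Z, all states are eventually visited, so none are unreachable.

0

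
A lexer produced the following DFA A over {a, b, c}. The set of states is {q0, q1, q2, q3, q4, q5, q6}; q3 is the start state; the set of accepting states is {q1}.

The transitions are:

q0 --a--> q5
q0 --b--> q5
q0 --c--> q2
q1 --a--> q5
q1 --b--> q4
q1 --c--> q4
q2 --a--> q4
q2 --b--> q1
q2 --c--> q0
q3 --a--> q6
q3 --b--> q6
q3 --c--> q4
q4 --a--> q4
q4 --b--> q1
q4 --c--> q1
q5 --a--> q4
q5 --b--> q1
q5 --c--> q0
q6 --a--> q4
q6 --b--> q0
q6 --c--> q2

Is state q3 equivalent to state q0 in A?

Every state is reachable, so we keep all 7.
Start with accepting vs non-accepting: {q1} | {q0,q2,q3,q4,q5,q6}.
Split {q0,q2,q3,q4,q5,q6} by δ(·,b) → {q0,q3,q6} and {q2,q4,q5}.
Split {q0,q3,q6} by δ(·,a) → {q0,q6} and {q3}.
Refine {q0,q6} on symbol b: members go to different blocks, giving {q0} and {q6}.
On input c, block {q2,q4,q5} splits into {q2,q5} and {q4}.
No further refinement is possible. Final partition (6 blocks): {q1} | {q0} | {q2,q5} | {q3} | {q6} | {q4}.
q3 and q0 end up in different blocks, so they are distinguishable. For instance, the string 'ab' is accepted from only q0.

No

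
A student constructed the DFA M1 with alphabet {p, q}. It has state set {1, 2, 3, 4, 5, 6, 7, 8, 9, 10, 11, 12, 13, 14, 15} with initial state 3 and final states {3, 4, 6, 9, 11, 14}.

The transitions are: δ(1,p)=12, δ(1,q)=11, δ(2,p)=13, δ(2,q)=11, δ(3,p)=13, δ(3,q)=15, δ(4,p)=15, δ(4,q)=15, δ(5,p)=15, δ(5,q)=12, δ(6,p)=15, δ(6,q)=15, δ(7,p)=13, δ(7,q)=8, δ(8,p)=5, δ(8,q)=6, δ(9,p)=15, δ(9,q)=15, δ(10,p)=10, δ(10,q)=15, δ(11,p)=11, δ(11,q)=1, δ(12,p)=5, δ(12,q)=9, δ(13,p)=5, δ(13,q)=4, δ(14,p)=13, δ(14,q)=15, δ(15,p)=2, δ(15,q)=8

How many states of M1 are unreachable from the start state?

Starting at 3 and following transitions, the reachable set is {1, 2, 3, 4, 5, 6, 8, 9, 11, 12, 13, 15}. That leaves 7, 10, 14 unreachable — 3 in total.

3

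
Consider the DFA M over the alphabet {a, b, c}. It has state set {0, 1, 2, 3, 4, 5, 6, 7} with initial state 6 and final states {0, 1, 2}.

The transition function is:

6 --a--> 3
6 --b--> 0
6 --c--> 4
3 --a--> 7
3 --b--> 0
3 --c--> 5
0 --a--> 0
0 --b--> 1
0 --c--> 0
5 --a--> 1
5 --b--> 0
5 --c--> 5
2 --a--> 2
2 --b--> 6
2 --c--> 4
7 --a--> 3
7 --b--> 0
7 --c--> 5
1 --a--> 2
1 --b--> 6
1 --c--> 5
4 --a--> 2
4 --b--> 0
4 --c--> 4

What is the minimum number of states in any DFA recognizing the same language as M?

P0 = {0,1,2} | {3,4,5,6,7}.
On input b, block {0,1,2} splits into {1,2} and {0}.
Refine {3,4,5,6,7} on symbol a: members go to different blocks, giving {3,6,7} and {4,5}.
No further refinement is possible. Final partition (4 blocks): {1,2} | {3,6,7} | {0} | {4,5}.

4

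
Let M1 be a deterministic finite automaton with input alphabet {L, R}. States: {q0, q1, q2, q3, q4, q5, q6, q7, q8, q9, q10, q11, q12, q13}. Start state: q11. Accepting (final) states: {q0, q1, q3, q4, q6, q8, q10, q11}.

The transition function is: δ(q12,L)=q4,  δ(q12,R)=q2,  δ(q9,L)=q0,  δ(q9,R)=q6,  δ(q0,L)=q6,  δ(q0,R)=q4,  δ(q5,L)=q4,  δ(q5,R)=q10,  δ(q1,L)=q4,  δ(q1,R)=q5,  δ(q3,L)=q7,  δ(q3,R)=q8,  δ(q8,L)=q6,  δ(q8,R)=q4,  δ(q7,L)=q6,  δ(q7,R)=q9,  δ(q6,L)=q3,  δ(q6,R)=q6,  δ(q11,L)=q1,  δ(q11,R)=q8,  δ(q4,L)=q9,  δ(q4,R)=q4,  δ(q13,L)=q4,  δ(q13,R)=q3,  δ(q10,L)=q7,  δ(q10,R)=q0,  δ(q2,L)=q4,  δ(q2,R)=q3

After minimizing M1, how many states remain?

9

States {q2,q12,q13} cannot be reached from the start state, so discard them.
Initial partition by acceptance: {q0,q1,q3,q4,q6,q8,q10,q11} | {q5,q7,q9}.
Split {q0,q1,q3,q4,q6,q8,q10,q11} by δ(·,L) → {q0,q1,q6,q8,q11} and {q3,q4,q10}.
Refine {q0,q1,q6,q8,q11} on symbol L: members go to different blocks, giving {q0,q8,q11} and {q1,q6}.
Split {q0,q8,q11} by δ(·,R) → {q0,q8} and {q11}.
On input L, block {q5,q7,q9} splits into {q5} and {q7} and {q9}.
On input L, block {q3,q4,q10} splits into {q3,q10} and {q4}.
On input L, block {q1,q6} splits into {q1} and {q6}.
Stable partition: {q0,q8} | {q5} | {q3,q10} | {q1} | {q11} | {q7} | {q9} | {q4} | {q6} — 9 equivalence classes.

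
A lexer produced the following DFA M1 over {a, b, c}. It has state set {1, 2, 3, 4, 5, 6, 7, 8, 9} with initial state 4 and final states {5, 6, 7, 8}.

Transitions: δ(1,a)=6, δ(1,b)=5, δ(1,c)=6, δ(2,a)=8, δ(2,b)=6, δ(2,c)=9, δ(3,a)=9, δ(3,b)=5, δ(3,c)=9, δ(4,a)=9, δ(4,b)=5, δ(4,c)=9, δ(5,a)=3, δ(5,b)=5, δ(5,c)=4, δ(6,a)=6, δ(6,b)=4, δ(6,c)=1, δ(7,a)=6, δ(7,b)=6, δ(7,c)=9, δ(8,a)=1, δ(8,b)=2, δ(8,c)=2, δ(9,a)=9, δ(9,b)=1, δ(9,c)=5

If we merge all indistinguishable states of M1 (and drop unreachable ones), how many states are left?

5

States {2,7,8} cannot be reached from the start state, so discard them.
P0 = {5,6} | {1,3,4,9}.
Split {5,6} by δ(·,a) → {5} and {6}.
On input a, block {1,3,4,9} splits into {3,4,9} and {1}.
Refine {3,4,9} on symbol b: members go to different blocks, giving {3,4} and {9}.
The partition is now stable with 5 blocks: {5} | {3,4} | {6} | {1} | {9}.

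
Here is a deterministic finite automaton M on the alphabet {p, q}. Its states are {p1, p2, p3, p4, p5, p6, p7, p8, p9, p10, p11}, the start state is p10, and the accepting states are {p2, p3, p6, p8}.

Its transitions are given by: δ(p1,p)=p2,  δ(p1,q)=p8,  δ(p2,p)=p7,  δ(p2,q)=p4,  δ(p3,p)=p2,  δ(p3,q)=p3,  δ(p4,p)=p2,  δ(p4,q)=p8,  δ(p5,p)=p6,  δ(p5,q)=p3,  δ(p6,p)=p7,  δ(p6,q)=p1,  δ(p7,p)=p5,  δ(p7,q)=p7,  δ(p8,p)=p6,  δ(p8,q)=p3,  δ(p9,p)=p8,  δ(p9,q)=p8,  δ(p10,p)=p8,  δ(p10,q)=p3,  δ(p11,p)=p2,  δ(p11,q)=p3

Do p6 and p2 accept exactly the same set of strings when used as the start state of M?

First remove the unreachable states {p9,p11}; 9 states remain.
Initial partition by acceptance: {p2,p3,p6,p8} | {p1,p4,p5,p7,p10}.
Split {p2,p3,p6,p8} by δ(·,p) → {p2,p6} and {p3,p8}.
On input p, block {p1,p4,p5,p7,p10} splits into {p1,p4,p5} and {p7} and {p10}.
Stable partition: {p2,p6} | {p1,p4,p5} | {p3,p8} | {p7} | {p10} — 5 equivalence classes.
p6 and p2 lie in the same block of the stable partition, so they are equivalent — no string distinguishes them.

Yes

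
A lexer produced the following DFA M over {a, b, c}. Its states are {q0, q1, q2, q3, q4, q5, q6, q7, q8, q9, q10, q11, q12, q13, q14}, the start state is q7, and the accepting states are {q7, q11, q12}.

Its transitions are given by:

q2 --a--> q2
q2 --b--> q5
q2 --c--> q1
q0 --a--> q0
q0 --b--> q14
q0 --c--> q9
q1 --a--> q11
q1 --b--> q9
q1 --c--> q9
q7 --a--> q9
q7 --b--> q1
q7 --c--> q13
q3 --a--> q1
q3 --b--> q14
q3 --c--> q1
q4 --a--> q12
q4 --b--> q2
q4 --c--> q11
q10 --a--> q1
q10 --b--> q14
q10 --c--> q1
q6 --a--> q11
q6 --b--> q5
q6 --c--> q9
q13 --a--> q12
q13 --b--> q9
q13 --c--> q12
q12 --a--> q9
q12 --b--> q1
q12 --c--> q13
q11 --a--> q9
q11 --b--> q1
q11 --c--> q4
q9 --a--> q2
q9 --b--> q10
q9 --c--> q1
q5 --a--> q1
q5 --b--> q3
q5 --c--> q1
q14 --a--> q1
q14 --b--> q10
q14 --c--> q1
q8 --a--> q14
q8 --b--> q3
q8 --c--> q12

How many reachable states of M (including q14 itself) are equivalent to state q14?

4

Reachable states from the start: {q1,q2,q3,q4,q5,q7,q9,q10,q11,q12,q13,q14}. Unreachable: {q0,q6,q8} — drop them.
Initial partition by acceptance: {q7,q11,q12} | {q1,q2,q3,q4,q5,q9,q10,q13,q14}.
Split {q1,q2,q3,q4,q5,q9,q10,q13,q14} by δ(·,a) → {q2,q3,q5,q9,q10,q14} and {q1,q4,q13}.
Split {q2,q3,q5,q9,q10,q14} by δ(·,a) → {q3,q5,q10,q14} and {q2,q9}.
Split {q1,q4,q13} by δ(·,c) → {q4,q13} and {q1}.
The partition is now stable with 5 blocks: {q7,q11,q12} | {q3,q5,q10,q14} | {q4,q13} | {q2,q9} | {q1}.
The equivalence class containing q14 is {q3,q5,q10,q14}, of size 4.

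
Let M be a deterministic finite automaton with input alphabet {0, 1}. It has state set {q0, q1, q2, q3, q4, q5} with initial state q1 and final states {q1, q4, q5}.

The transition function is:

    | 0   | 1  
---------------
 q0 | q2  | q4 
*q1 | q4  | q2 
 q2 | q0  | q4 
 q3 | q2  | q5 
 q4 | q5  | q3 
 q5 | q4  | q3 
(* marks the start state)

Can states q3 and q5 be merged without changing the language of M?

No

Every state is reachable, so we keep all 6.
Start with accepting vs non-accepting: {q1,q4,q5} | {q0,q2,q3}.
The partition is now stable with 2 blocks: {q1,q4,q5} | {q0,q2,q3}.
q3 and q5 end up in different blocks, so they are distinguishable. For instance, the string 'ε' is accepted from only q5.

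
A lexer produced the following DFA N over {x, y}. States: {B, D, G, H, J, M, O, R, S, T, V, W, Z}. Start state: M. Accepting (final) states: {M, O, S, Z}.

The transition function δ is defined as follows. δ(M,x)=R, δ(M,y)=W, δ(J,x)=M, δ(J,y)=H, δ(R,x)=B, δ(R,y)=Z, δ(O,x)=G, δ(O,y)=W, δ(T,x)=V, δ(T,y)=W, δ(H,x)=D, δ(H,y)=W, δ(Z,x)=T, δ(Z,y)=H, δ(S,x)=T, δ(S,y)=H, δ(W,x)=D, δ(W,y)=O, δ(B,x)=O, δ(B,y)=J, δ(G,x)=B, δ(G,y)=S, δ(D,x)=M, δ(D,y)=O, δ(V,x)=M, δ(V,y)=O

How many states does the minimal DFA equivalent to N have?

8

All states are reachable from the start state.
P0 = {M,O,S,Z} | {B,D,G,H,J,R,T,V,W}.
Split {B,D,G,H,J,R,T,V,W} by δ(·,x) → {G,H,R,T,W} and {B,D,J,V}.
Refine {G,H,R,T,W} on symbol y: members go to different blocks, giving {G,R,W} and {H,T}.
Split {M,O,S,Z} by δ(·,x) → {M,O} and {S,Z}.
Refine {G,R,W} on symbol y: members go to different blocks, giving {G,R} and {W}.
Refine {B,D,J,V} on symbol y: members go to different blocks, giving {D,V} and {B} and {J}.
No further refinement is possible. Final partition (8 blocks): {M,O} | {G,R} | {D,V} | {H,T} | {S,Z} | {W} | {B} | {J}.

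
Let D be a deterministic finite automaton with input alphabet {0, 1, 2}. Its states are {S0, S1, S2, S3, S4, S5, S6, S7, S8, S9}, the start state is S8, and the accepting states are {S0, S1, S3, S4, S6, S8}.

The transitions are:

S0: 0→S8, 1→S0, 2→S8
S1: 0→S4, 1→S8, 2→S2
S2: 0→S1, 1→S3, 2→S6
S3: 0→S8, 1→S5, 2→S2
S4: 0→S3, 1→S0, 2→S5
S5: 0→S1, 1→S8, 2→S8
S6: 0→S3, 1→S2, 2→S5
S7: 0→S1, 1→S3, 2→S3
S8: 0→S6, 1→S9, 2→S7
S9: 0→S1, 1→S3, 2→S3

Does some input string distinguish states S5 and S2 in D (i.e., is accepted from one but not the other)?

No

Every state is reachable, so we keep all 10.
Initial partition by acceptance: {S0,S1,S3,S4,S6,S8} | {S2,S5,S7,S9}.
Split {S0,S1,S3,S4,S6,S8} by δ(·,1) → {S0,S1,S4} and {S3,S6,S8}.
Refine {S0,S1,S4} on symbol 0: members go to different blocks, giving {S0,S4} and {S1}.
On input 2, block {S0,S4} splits into {S0} and {S4}.
The partition is now stable with 5 blocks: {S0} | {S2,S5,S7,S9} | {S3,S6,S8} | {S1} | {S4}.
S5 and S2 lie in the same block of the stable partition, so they are equivalent — no string distinguishes them.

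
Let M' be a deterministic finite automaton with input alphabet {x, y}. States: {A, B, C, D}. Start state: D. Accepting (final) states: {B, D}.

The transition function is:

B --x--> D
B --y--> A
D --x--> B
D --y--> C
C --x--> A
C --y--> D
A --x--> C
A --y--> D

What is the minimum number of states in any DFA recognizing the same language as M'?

P0 = {B,D} | {A,C}.
No further refinement is possible. Final partition (2 blocks): {B,D} | {A,C}.

2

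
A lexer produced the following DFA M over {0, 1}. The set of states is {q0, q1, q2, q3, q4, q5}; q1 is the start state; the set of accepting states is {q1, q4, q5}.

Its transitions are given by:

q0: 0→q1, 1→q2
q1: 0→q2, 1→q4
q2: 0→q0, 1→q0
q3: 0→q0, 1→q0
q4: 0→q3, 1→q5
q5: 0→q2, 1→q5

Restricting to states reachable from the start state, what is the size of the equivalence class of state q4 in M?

3

P0 = {q1,q4,q5} | {q0,q2,q3}.
Refine {q0,q2,q3} on symbol 0: members go to different blocks, giving {q2,q3} and {q0}.
Stable partition: {q1,q4,q5} | {q2,q3} | {q0} — 3 equivalence classes.
The equivalence class containing q4 is {q1,q4,q5}, of size 3.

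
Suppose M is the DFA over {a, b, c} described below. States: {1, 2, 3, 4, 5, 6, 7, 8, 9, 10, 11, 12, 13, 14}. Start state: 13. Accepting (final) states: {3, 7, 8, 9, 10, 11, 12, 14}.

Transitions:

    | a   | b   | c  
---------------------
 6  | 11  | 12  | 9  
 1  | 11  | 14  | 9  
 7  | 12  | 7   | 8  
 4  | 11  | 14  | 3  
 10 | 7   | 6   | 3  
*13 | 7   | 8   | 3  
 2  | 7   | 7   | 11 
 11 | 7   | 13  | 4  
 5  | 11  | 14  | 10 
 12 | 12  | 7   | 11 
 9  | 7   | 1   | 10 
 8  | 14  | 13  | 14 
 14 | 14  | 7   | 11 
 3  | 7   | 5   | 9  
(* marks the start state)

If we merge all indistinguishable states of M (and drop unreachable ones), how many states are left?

Reachable states from the start: {1,3,4,5,6,7,8,9,10,11,12,13,14}. Unreachable: {2} — drop them.
P0 = {3,7,8,9,10,11,12,14} | {1,4,5,6,13}.
Split {3,7,8,9,10,11,12,14} by δ(·,b) → {3,8,9,10,11} and {7,12,14}.
On input c, block {3,8,9,10,11} splits into {3,9,10} and {8} and {11}.
Split {1,4,5,6,13} by δ(·,a) → {1,4,5,6} and {13}.
Refine {7,12,14} on symbol c: members go to different blocks, giving {12,14} and {7}.
The partition is now stable with 7 blocks: {3,9,10} | {1,4,5,6} | {12,14} | {8} | {11} | {13} | {7}.

7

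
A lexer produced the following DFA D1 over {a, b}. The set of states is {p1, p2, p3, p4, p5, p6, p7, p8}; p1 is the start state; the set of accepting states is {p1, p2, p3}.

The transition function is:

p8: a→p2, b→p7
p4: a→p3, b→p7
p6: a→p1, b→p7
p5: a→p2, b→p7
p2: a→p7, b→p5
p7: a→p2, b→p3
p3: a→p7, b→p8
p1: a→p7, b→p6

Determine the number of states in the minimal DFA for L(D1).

3

Reachable states from the start: {p1,p2,p3,p5,p6,p7,p8}. Unreachable: {p4} — drop them.
Start with accepting vs non-accepting: {p1,p2,p3} | {p5,p6,p7,p8}.
Split {p5,p6,p7,p8} by δ(·,b) → {p5,p6,p8} and {p7}.
Stable partition: {p1,p2,p3} | {p5,p6,p8} | {p7} — 3 equivalence classes.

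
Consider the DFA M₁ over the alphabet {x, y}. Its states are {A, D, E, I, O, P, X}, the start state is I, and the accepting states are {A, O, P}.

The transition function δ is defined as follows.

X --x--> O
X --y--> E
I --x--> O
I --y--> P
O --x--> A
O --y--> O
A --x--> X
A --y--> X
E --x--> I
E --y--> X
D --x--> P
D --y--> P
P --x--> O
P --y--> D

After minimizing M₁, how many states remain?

Initial partition by acceptance: {A,O,P} | {D,E,I,X}.
Split {A,O,P} by δ(·,x) → {O,P} and {A}.
Split {O,P} by δ(·,x) → {P} and {O}.
On input x, block {D,E,I,X} splits into {I,X} and {E} and {D}.
Split {I,X} by δ(·,y) → {X} and {I}.
Stable partition: {P} | {X} | {A} | {O} | {E} | {D} | {I} — 7 equivalence classes.

7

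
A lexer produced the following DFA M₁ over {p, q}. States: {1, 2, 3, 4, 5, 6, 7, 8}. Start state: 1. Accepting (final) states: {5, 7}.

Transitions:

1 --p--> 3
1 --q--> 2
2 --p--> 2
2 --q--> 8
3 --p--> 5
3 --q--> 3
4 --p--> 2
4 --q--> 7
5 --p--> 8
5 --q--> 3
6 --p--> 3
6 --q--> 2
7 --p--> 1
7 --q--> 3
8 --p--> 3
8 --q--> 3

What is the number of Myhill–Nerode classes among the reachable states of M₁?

Reachable states from the start: {1,2,3,5,8}. Unreachable: {4,6,7} — drop them.
P0 = {5} | {1,2,3,8}.
Split {1,2,3,8} by δ(·,p) → {1,2,8} and {3}.
On input p, block {1,2,8} splits into {1,8} and {2}.
Split {1,8} by δ(·,q) → {1} and {8}.
The partition is now stable with 5 blocks: {5} | {1} | {3} | {2} | {8}.

5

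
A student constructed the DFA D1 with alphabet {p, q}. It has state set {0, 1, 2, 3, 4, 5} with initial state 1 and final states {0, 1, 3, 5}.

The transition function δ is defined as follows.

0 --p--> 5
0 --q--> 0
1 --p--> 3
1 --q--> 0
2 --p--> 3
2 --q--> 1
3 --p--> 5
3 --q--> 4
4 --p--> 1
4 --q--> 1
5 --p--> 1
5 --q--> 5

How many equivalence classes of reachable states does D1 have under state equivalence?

5

Reachable states from the start: {0,1,3,4,5}. Unreachable: {2} — drop them.
Initial partition by acceptance: {0,1,3,5} | {4}.
On input q, block {0,1,3,5} splits into {0,1,5} and {3}.
Split {0,1,5} by δ(·,p) → {0,5} and {1}.
Refine {0,5} on symbol p: members go to different blocks, giving {0} and {5}.
Stable partition: {0} | {4} | {3} | {1} | {5} — 5 equivalence classes.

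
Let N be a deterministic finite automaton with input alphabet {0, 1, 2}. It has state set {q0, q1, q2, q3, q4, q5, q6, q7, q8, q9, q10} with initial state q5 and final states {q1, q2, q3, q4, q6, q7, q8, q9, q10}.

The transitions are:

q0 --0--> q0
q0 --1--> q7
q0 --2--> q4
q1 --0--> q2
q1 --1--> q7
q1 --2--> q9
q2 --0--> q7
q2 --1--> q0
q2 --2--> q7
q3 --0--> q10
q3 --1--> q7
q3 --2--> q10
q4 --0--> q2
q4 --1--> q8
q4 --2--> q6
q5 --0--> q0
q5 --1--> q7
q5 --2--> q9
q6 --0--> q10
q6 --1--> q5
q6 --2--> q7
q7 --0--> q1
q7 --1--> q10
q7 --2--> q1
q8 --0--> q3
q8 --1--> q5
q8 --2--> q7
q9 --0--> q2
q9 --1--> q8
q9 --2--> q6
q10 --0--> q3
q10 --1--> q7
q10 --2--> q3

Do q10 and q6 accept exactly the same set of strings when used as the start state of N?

No

P0 = {q1,q2,q3,q4,q6,q7,q8,q9,q10} | {q0,q5}.
On input 1, block {q1,q2,q3,q4,q6,q7,q8,q9,q10} splits into {q1,q3,q4,q7,q9,q10} and {q2,q6,q8}.
On input 0, block {q1,q3,q4,q7,q9,q10} splits into {q1,q4,q9} and {q3,q7,q10}.
Refine {q1,q4,q9} on symbol 1: members go to different blocks, giving {q4,q9} and {q1}.
Refine {q3,q7,q10} on symbol 0: members go to different blocks, giving {q3,q10} and {q7}.
Split {q2,q6,q8} by δ(·,0) → {q6,q8} and {q2}.
The partition is now stable with 7 blocks: {q4,q9} | {q0,q5} | {q6,q8} | {q3,q10} | {q1} | {q7} | {q2}.
q10 and q6 end up in different blocks, so they are distinguishable. For instance, the string '1' is accepted from only q10.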